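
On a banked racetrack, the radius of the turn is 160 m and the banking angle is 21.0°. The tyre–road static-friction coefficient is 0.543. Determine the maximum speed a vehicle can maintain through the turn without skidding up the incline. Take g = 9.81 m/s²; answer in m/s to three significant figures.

42.9 m/s

At the maximum speed, friction acts down the slope at its limiting value f = μN. Radially (horizontal, toward centre): N sinθ + μN cosθ = mv²/r. Vertically: N cosθ − μN sinθ = mg.
Dividing: v² = r g (sinθ + μcosθ)/(cosθ − μsinθ).
sinθ + μcosθ = 0.3584 + 0.543×0.9336 = 0.8653; cosθ − μsinθ = 0.9336 − 0.543×0.3584 = 0.7390.
v² = 160 × 9.81 × 0.8653/0.7390 = 1838 m²/s², so v = 42.87 m/s.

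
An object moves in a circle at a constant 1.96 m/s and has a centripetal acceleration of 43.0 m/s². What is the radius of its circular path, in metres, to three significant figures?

0.0893 m

a_c = v²/r ⇒ r = v²/a_c = (1.96)²/43.0 = 3.842/43.0 = 0.08934 m.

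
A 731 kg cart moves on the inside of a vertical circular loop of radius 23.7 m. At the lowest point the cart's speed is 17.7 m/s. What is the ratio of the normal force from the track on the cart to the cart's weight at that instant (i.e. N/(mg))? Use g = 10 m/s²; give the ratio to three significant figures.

At the bottom, N − mg = mv²/r, so N = m(v²/r + g) and N/(mg) = v²/(rg) + 1 = (17.7)²/(23.7 × 10.0) + 1 = 1.322 + 1 = 2.322.

2.32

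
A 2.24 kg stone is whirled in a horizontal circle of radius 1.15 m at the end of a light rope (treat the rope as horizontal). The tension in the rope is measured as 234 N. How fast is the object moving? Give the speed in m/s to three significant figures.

T = m v²/r ⇒ v = √(T r / m) = √(234 × 1.15 / 2.24) = √120.1 = 10.96 m/s.

11.0 m/s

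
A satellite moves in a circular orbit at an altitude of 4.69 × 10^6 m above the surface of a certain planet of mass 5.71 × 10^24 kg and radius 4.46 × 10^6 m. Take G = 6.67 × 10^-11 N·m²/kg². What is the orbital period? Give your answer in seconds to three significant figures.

8910 s

r = R + h = 4.46 × 10^6 + 4.69 × 10^6 = 9.150 × 10^6 m. Gravity provides the centripetal force: G M m / r² = m v² / r ⇒ v = √(GM/r) = 6452 m/s.
T = 2πr/v = 2π × 9.150 × 10^6 / 6452 = 8911 s.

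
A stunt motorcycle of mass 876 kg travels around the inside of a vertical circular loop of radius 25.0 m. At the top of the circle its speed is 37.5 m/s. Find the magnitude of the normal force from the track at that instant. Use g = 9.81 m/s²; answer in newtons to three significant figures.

40700 N

At the top, both N and the weight mg point inward (toward the centre), so N + mg = mv²/r.
N = m(v²/r − g) = 876 × ((37.5)²/25.0 − 9.81) = 876 × (56.25 − 9.81) = 876 × 46.44 = 40680 N.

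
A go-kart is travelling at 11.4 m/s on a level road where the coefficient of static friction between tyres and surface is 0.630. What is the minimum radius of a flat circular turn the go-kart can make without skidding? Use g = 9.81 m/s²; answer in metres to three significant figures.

21.0 m

At the limit, μ_s m g = m v²/r, so r_min = v²/(μ_s g) = (11.4)²/(0.630 × 9.81) = 130.0/6.180 = 21.03 m.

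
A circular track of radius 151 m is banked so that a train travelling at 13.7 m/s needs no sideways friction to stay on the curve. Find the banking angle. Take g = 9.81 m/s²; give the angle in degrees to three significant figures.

7.22°

With no friction, the horizontal component of the normal force provides the centripetal force: N sinθ = mv²/r, while N cosθ = mg vertically.
Dividing: tanθ = v²/(r g) = (13.7)²/(151 × 9.81) = 187.7/1481 = 0.1267.
θ = arctan(0.1267) = 7.221°.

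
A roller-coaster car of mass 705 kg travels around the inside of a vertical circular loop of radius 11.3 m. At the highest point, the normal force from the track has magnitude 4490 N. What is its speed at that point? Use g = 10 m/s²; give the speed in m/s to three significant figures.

At the top, N + mg = mv²/r, so v = √(r(N/m + g)) = √(11.3 × (4490/705 + 10.0)) = √(11.3 × 16.37) = √185.0 = 13.60 m/s.

13.6 m/s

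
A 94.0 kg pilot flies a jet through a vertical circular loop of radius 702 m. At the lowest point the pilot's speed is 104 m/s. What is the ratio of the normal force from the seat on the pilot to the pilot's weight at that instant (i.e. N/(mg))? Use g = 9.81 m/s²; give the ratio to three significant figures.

At the bottom, N − mg = mv²/r, so N = m(v²/r + g) and N/(mg) = v²/(rg) + 1 = (104)²/(702 × 9.81) + 1 = 1.571 + 1 = 2.571.

2.57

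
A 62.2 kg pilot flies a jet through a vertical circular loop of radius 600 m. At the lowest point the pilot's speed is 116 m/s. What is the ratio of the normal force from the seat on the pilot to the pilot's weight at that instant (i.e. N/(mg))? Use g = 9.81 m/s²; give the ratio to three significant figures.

At the bottom, N − mg = mv²/r, so N = m(v²/r + g) and N/(mg) = v²/(rg) + 1 = (116)²/(600 × 9.81) + 1 = 2.286 + 1 = 3.286.

3.29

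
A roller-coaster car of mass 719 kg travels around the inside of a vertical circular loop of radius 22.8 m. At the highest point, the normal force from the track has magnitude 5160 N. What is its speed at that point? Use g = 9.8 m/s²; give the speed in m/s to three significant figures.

19.7 m/s

At the top, N + mg = mv²/r, so v = √(r(N/m + g)) = √(22.8 × (5160/719 + 9.8)) = √(22.8 × 16.98) = √387.1 = 19.67 m/s.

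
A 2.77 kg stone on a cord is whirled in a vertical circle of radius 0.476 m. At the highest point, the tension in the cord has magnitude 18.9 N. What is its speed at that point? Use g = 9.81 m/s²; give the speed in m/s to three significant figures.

At the top, T + mg = mv²/r, so v = √(r(T/m + g)) = √(0.476 × (18.9/2.77 + 9.81)) = √(0.476 × 16.63) = √7.917 = 2.814 m/s.

2.81 m/s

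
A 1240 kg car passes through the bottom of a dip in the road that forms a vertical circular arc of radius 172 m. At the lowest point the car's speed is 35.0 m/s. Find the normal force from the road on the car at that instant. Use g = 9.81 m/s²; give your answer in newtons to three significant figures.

21000 N

At the lowest point, N points up (toward the centre) and the weight mg points down (away from the centre), so the net inward force is N − mg = mv²/r.
N = m(v²/r + g) = 1240 × ((35.0)²/172 + 9.81) = 1240 × (7.122 + 9.81) = 1240 × 16.93 = 21000 N.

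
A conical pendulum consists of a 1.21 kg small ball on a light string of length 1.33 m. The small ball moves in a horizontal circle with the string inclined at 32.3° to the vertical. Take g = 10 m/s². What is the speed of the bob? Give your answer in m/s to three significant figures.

2.12 m/s

The radius of the circle is r = L sinθ = 1.33 × sin 32.3° = 0.7107 m.
Horizontally T sinθ = mv²/r and vertically T cosθ = mg, so tanθ = v²/(rg).
v = √(r g tanθ) = √(0.7107 × 10.0 × 0.6322) = √4.493 = 2.120 m/s.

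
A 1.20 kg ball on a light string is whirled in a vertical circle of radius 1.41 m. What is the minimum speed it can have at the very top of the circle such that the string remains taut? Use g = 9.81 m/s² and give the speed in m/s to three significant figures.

At the highest point the centre is directly below, so both the weight and T act inward: T + mg = mv²/r.
At minimum speed T → 0, so mg = mv_min²/r ⇒ v_min = √(g r) = √(9.81 × 1.41) = 3.719 m/s.

3.72 m/s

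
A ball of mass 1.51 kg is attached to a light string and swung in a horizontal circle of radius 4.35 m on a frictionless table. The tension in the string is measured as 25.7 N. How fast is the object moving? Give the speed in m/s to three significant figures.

T = m v²/r ⇒ v = √(T r / m) = √(25.7 × 4.35 / 1.51) = √74.04 = 8.604 m/s.

8.60 m/s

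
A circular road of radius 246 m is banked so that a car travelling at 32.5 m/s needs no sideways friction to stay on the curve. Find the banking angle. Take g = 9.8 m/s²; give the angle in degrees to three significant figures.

23.7°

For a frictionless banked turn: horizontally N sinθ = mv²/r and vertically N cosθ = mg.
Dividing: tanθ = v²/(r g) = (32.5)²/(246 × 9.8) = 1056/2411 = 0.4381.
θ = arctan(0.4381) = 23.66°.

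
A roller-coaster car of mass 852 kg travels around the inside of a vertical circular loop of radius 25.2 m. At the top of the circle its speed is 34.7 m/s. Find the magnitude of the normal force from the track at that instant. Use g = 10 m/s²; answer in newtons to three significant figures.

At the top, both N and the weight mg point inward (toward the centre), so N + mg = mv²/r.
N = m(v²/r − g) = 852 × ((34.7)²/25.2 − 10.0) = 852 × (47.78 − 10.0) = 852 × 37.78 = 32190 N.

32200 N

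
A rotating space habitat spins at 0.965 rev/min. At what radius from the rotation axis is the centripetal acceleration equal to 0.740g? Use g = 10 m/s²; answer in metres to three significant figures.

725 m

ω = 0.965 rev/min × 2π/60 = 0.1011 rad/s.
a_c = ω²r = 0.740g ⇒ r = 0.740 × 10.0 / (0.1011)² = 7.400/0.01021 = 724.6 m.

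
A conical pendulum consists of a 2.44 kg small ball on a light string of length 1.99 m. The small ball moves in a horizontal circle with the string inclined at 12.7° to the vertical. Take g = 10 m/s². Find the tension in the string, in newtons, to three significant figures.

Vertically the bob has no acceleration, so T cosθ = mg.
T = mg/cosθ = 2.44 × 10.0 / cos 12.7° = 24.40/0.9755 = 25.01 N.

25.0 N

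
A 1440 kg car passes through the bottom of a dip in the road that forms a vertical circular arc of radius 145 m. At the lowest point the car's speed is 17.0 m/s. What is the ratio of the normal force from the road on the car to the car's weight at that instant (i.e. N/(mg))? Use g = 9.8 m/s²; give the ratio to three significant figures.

At the bottom, N − mg = mv²/r, so N = m(v²/r + g) and N/(mg) = v²/(rg) + 1 = (17.0)²/(145 × 9.8) + 1 = 0.2034 + 1 = 1.203.

1.20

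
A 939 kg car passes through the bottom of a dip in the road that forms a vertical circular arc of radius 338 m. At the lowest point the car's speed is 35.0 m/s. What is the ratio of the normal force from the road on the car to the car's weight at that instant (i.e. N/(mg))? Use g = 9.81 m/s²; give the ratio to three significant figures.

At the bottom, N − mg = mv²/r, so N = m(v²/r + g) and N/(mg) = v²/(rg) + 1 = (35.0)²/(338 × 9.81) + 1 = 0.3694 + 1 = 1.369.

1.37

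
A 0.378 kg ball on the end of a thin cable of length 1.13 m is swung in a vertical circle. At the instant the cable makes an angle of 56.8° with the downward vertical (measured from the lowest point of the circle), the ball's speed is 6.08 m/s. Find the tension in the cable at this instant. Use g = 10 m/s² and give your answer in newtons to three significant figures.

Take the radial direction toward the centre of the circle as positive. The component of the weight along the string toward the centre is −mg cos φ (φ measured from the bottom), so Newton's second law along the string gives T − mg cos φ = m v²/r.
cos 56.8° = 0.5476, so T = m(v²/r + g cos φ) = 0.378 × ((6.08)²/1.13 + 10.0 × 0.5476) = 0.378 × (32.71 + (5.476)) = 0.378 × 38.19 = 14.44 N.

14.4 N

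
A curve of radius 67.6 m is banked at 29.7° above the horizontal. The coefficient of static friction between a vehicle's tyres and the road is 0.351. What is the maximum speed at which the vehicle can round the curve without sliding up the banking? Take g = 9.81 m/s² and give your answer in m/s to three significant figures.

At the maximum speed, friction acts down the slope at its limiting value f = μN. Radially (horizontal, toward centre): N sinθ + μN cosθ = mv²/r. Vertically: N cosθ − μN sinθ = mg.
Dividing: v² = r g (sinθ + μcosθ)/(cosθ − μsinθ).
sinθ + μcosθ = 0.4955 + 0.351×0.8686 = 0.8003; cosθ − μsinθ = 0.8686 − 0.351×0.4955 = 0.6947.
v² = 67.6 × 9.81 × 0.8003/0.6947 = 764.0 m²/s², so v = 27.64 m/s.

27.6 m/s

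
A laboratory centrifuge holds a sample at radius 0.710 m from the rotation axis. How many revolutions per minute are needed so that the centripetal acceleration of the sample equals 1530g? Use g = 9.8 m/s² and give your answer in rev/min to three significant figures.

Require ω²r = 1530g, so ω = √(1530 × 9.8/0.710) = 145.3 rad/s.
In rev/min: ω × 60/(2π) = 145.3 × 60/(2π) = 1388 rev/min.

1390 rev/min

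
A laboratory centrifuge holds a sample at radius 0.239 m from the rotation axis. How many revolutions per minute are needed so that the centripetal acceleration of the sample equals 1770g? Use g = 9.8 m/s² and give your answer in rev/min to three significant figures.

Require ω²r = 1770g, so ω = √(1770 × 9.8/0.239) = 269.4 rad/s.
In rev/min: ω × 60/(2π) = 269.4 × 60/(2π) = 2573 rev/min.

2570 rev/min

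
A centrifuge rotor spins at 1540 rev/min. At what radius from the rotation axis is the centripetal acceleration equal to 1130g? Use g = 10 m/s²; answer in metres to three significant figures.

ω = 1540 rev/min × 2π/60 = 161.3 rad/s.
a_c = ω²r = 1130g ⇒ r = 1130 × 10.0 / (161.3)² = 11300/26010 = 0.4345 m.

0.434 m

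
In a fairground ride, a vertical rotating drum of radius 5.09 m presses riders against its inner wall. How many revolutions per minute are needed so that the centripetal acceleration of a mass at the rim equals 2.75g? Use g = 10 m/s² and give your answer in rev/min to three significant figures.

Require ω²r = 2.75g, so ω = √(2.75 × 10.0/5.09) = 2.324 rad/s.
In rev/min: ω × 60/(2π) = 2.324 × 60/(2π) = 22.20 rev/min.

22.2 rev/min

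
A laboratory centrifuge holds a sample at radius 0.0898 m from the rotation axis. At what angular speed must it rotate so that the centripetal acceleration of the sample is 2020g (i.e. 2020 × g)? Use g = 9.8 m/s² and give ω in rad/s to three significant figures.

Centripetal acceleration a_c = ω²r. Setting ω²r = 2020g:
ω = √(2020g / r) = √(2020 × 9.8 / 0.0898) = √220400 = 469.5 rad/s.

470 rad/s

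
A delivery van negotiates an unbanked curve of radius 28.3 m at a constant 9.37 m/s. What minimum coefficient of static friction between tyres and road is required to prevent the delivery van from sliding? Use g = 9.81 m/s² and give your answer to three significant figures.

Friction provides the centripetal force: μ_s m g = m v²/r, so μ_s = v²/(g r) = (9.370)²/(9.81 × 28.3) = 87.80/277.6 = 0.3162.

0.316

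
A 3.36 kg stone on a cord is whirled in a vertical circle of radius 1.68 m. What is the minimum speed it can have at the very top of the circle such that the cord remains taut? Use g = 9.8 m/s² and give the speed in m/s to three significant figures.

4.06 m/s

At the highest point the centre is directly below, so both the weight and T act inward: T + mg = mv²/r.
At minimum speed T → 0, so mg = mv_min²/r ⇒ v_min = √(g r) = √(9.8 × 1.68) = 4.058 m/s.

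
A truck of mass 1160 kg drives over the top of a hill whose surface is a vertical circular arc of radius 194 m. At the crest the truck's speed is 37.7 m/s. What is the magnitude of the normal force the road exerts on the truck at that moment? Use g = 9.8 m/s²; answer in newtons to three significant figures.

2870 N

At the crest the centripetal acceleration points downward (toward the centre of the arc), so mg − N = mv²/r.
N = m(g − v²/r) = 1160 × (9.8 − (37.7)²/194) = 1160 × (9.8 − 7.326) = 1160 × 2.474 = 2870 N.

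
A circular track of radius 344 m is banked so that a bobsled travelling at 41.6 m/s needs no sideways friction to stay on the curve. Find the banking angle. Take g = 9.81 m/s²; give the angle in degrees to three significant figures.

For a frictionless banked turn: horizontally N sinθ = mv²/r and vertically N cosθ = mg.
Dividing: tanθ = v²/(r g) = (41.6)²/(344 × 9.81) = 1731/3375 = 0.5128.
θ = arctan(0.5128) = 27.15°.

27.1°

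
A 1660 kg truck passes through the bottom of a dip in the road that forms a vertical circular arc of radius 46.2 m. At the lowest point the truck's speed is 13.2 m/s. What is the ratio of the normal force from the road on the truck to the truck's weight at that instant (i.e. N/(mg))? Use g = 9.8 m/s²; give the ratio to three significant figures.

1.38

At the bottom, N − mg = mv²/r, so N = m(v²/r + g) and N/(mg) = v²/(rg) + 1 = (13.2)²/(46.2 × 9.8) + 1 = 0.3848 + 1 = 1.385.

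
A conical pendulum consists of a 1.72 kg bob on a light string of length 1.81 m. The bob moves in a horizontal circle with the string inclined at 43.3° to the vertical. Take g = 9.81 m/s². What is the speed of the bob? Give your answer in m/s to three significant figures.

3.39 m/s

The radius of the circle is r = L sinθ = 1.81 × sin 43.3° = 1.241 m.
Horizontally T sinθ = mv²/r and vertically T cosθ = mg, so tanθ = v²/(rg).
v = √(r g tanθ) = √(1.241 × 9.81 × 0.9424) = √11.48 = 3.388 m/s.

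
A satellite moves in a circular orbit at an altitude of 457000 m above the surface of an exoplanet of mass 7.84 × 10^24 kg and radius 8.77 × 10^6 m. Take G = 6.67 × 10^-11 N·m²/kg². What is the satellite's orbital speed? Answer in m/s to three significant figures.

7530 m/s

Orbital radius r = R + h = 8.77 × 10^6 + 457000 = 9.227 × 10^6 m.
Gravity supplies the centripetal force: G M m / r² = m v² / r, so v = √(GM/r).
v = √(6.67 × 10^-11 × 7.84 × 10^24 / 9.227 × 10^6) = √(5.667 × 10^7) = 7528 m/s.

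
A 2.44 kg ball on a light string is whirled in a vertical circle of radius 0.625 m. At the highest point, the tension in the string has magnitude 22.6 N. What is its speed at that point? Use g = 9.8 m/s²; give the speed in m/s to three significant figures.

3.45 m/s

At the top, T + mg = mv²/r, so v = √(r(T/m + g)) = √(0.625 × (22.6/2.44 + 9.8)) = √(0.625 × 19.06) = √11.91 = 3.452 m/s.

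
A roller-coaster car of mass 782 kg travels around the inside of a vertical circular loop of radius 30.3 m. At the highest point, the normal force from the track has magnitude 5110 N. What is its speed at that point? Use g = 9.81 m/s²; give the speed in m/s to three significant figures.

At the top, N + mg = mv²/r, so v = √(r(N/m + g)) = √(30.3 × (5110/782 + 9.81)) = √(30.3 × 16.34) = √495.2 = 22.25 m/s.

22.3 m/s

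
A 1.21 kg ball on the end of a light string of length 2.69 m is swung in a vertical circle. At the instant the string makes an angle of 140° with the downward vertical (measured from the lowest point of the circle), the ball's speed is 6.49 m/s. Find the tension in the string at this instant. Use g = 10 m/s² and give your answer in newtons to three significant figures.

Take the radial direction toward the centre of the circle as positive. The component of the weight along the string toward the centre is −mg cos φ (φ measured from the bottom), so Newton's second law along the string gives T − mg cos φ = m v²/r.
cos 140° = -0.7660, so T = m(v²/r + g cos φ) = 1.21 × ((6.49)²/2.69 + 10.0 × -0.7660) = 1.21 × (15.66 + (-7.660)) = 1.21 × 7.998 = 9.677 N.

9.68 N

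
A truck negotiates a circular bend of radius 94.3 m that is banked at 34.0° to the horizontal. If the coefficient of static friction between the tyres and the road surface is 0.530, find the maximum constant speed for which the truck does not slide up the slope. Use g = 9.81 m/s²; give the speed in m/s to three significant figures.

41.6 m/s

At the maximum speed, friction acts down the slope at its limiting value f = μN. Radially (horizontal, toward centre): N sinθ + μN cosθ = mv²/r. Vertically: N cosθ − μN sinθ = mg.
Dividing: v² = r g (sinθ + μcosθ)/(cosθ − μsinθ).
sinθ + μcosθ = 0.5592 + 0.530×0.8290 = 0.9986; cosθ − μsinθ = 0.8290 − 0.530×0.5592 = 0.5327.
v² = 94.3 × 9.81 × 0.9986/0.5327 = 1734 m²/s², so v = 41.64 m/s.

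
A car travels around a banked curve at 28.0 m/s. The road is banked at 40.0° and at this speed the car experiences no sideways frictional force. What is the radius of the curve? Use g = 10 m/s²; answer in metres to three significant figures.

93.4 m

Frictionless banking: tanθ = v²/(rg), so r = v²/(g tanθ).
r = (28.0)²/(10.0 × tan 40.0°) = 784.0/(10.0 × 0.8391) = 784.0/8.391 = 93.43 m.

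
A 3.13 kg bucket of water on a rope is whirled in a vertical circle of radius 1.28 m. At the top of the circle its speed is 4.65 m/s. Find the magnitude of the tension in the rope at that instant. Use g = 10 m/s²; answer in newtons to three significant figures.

21.6 N

At the top, both T and the weight mg point inward (toward the centre), so T + mg = mv²/r.
T = m(v²/r − g) = 3.13 × ((4.65)²/1.28 − 10.0) = 3.13 × (16.89 − 10.0) = 3.13 × 6.893 = 21.57 N.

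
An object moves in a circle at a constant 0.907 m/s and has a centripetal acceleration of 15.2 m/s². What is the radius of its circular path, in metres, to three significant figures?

0.0541 m

a_c = v²/r ⇒ r = v²/a_c = (0.907)²/15.2 = 0.8226/15.2 = 0.05412 m.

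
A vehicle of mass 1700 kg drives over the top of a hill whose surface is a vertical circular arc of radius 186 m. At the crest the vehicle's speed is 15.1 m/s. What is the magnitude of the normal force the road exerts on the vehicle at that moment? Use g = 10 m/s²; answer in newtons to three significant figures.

At the crest the centripetal acceleration points downward (toward the centre of the arc), so mg − N = mv²/r.
N = m(g − v²/r) = 1700 × (10.0 − (15.1)²/186) = 1700 × (10.0 − 1.226) = 1700 × 8.774 = 14920 N.

14900 N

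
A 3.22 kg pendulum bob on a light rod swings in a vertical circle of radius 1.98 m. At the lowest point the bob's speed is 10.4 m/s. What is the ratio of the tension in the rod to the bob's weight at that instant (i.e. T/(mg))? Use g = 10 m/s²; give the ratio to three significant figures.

6.46

At the bottom, T − mg = mv²/r, so T = m(v²/r + g) and T/(mg) = v²/(rg) + 1 = (10.4)²/(1.98 × 10.0) + 1 = 5.463 + 1 = 6.463.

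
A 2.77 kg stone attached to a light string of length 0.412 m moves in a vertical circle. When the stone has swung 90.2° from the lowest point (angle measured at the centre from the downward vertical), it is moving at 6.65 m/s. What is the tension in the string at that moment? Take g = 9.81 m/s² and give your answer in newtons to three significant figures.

Take the radial direction toward the centre of the circle as positive. The component of the weight along the string toward the centre is −mg cos φ (φ measured from the bottom), so Newton's second law along the string gives T − mg cos φ = m v²/r.
cos 90.2° = -0.003491, so T = m(v²/r + g cos φ) = 2.77 × ((6.65)²/0.412 + 9.81 × -0.003491) = 2.77 × (107.3 + (-0.03424)) = 2.77 × 107.3 = 297.2 N.

297 N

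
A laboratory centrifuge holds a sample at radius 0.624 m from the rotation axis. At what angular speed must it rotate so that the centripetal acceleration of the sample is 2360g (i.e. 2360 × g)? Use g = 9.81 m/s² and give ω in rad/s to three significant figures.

193 rad/s

Centripetal acceleration a_c = ω²r. Setting ω²r = 2360g:
ω = √(2360g / r) = √(2360 × 9.81 / 0.624) = √37100 = 192.6 rad/s.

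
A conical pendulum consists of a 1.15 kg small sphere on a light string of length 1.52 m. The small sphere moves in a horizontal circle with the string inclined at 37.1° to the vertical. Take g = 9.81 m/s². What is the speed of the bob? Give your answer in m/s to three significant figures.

2.61 m/s

The radius of the circle is r = L sinθ = 1.52 × sin 37.1° = 0.9169 m.
Horizontally T sinθ = mv²/r and vertically T cosθ = mg, so tanθ = v²/(rg).
v = √(r g tanθ) = √(0.9169 × 9.81 × 0.7563) = √6.803 = 2.608 m/s.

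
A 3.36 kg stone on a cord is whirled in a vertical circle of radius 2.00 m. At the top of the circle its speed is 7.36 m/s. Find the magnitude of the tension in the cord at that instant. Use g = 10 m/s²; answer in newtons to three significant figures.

57.4 N

At the top, both T and the weight mg point inward (toward the centre), so T + mg = mv²/r.
T = m(v²/r − g) = 3.36 × ((7.36)²/2.00 − 10.0) = 3.36 × (27.08 − 10.0) = 3.36 × 17.08 = 57.40 N.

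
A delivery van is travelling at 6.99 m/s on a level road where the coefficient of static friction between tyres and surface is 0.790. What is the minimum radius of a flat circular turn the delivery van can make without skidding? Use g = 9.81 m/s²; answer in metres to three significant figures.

6.30 m

At the limit, μ_s m g = m v²/r, so r_min = v²/(μ_s g) = (6.99)²/(0.790 × 9.81) = 48.86/7.750 = 6.305 m.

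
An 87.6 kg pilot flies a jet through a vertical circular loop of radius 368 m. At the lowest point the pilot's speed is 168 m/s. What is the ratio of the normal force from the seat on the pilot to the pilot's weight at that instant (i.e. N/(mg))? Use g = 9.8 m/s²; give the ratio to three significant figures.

8.83

At the bottom, N − mg = mv²/r, so N = m(v²/r + g) and N/(mg) = v²/(rg) + 1 = (168)²/(368 × 9.8) + 1 = 7.826 + 1 = 8.826.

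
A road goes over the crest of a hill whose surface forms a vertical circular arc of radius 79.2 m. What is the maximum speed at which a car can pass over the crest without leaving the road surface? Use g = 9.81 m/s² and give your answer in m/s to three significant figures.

27.9 m/s

At the crest the centre of the circle is below the car, so the net downward (centripetal) force is mg − N = mv²/r.
The car leaves the road when N → 0, giving v_max = √(g r) = √(9.81 × 79.2) = 27.87 m/s.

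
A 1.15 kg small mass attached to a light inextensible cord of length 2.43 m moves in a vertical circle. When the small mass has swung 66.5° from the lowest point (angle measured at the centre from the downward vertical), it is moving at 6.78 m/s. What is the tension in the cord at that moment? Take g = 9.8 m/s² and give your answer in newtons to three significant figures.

26.2 N

Take the radial direction toward the centre of the circle as positive. The component of the weight along the string toward the centre is −mg cos φ (φ measured from the bottom), so Newton's second law along the string gives T − mg cos φ = m v²/r.
cos 66.5° = 0.3987, so T = m(v²/r + g cos φ) = 1.15 × ((6.78)²/2.43 + 9.8 × 0.3987) = 1.15 × (18.92 + (3.908)) = 1.15 × 22.82 = 26.25 N.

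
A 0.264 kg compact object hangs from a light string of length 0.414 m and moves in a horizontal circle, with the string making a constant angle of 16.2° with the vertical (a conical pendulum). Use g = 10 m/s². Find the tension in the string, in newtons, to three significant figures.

2.75 N

Vertically the bob has no acceleration, so T cosθ = mg.
T = mg/cosθ = 0.264 × 10.0 / cos 16.2° = 2.640/0.9603 = 2.749 N.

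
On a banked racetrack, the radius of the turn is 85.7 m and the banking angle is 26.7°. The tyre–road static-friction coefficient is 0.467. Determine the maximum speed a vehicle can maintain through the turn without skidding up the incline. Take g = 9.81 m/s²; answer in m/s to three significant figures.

32.6 m/s

At the maximum speed, friction acts down the slope at its limiting value f = μN. Radially (horizontal, toward centre): N sinθ + μN cosθ = mv²/r. Vertically: N cosθ − μN sinθ = mg.
Dividing: v² = r g (sinθ + μcosθ)/(cosθ − μsinθ).
sinθ + μcosθ = 0.4493 + 0.467×0.8934 = 0.8665; cosθ − μsinθ = 0.8934 − 0.467×0.4493 = 0.6835.
v² = 85.7 × 9.81 × 0.8665/0.6835 = 1066 m²/s², so v = 32.65 m/s.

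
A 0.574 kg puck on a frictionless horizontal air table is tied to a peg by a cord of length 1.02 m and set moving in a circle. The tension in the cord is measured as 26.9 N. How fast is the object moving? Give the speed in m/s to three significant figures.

T = m v²/r ⇒ v = √(T r / m) = √(26.9 × 1.02 / 0.574) = √47.80 = 6.914 m/s.

6.91 m/s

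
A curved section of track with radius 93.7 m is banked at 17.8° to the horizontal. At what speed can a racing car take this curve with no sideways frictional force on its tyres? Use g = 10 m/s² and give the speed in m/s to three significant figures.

17.3 m/s

On a frictionless banked curve, N sinθ = mv²/r and N cosθ = mg, so tanθ = v²/(rg).
v = √(r g tanθ) = √(93.7 × 10.0 × tan 17.8°) = √(93.7 × 10.0 × 0.3211) = √300.8 = 17.34 m/s.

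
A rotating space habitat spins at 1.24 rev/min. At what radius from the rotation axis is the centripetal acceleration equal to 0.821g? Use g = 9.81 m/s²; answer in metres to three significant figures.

ω = 1.24 rev/min × 2π/60 = 0.1299 rad/s.
a_c = ω²r = 0.821g ⇒ r = 0.821 × 9.81 / (0.1299)² = 8.054/0.01686 = 477.7 m.

478 m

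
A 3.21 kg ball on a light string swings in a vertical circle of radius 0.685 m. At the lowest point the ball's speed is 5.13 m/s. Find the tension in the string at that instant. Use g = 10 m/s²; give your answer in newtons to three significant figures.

At the lowest point, T points up (toward the centre) and the weight mg points down (away from the centre), so the net inward force is T − mg = mv²/r.
T = m(v²/r + g) = 3.21 × ((5.13)²/0.685 + 10.0) = 3.21 × (38.42 + 10.0) = 3.21 × 48.42 = 155.4 N.

155 N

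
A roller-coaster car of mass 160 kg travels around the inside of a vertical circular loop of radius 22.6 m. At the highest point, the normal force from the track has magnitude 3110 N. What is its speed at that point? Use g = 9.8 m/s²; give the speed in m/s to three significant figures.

25.7 m/s

At the top, N + mg = mv²/r, so v = √(r(N/m + g)) = √(22.6 × (3110/160 + 9.8)) = √(22.6 × 29.24) = √660.8 = 25.71 m/s.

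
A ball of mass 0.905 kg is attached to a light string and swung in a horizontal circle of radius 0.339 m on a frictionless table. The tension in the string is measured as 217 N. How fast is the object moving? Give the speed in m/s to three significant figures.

9.02 m/s

T = m v²/r ⇒ v = √(T r / m) = √(217 × 0.339 / 0.905) = √81.29 = 9.016 m/s.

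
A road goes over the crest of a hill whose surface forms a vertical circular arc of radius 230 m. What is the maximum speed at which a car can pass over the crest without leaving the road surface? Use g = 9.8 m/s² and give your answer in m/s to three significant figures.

At the crest the centre of the circle is below the car, so the net downward (centripetal) force is mg − N = mv²/r.
The car leaves the road when N → 0, giving v_max = √(g r) = √(9.8 × 230) = 47.48 m/s.

47.5 m/s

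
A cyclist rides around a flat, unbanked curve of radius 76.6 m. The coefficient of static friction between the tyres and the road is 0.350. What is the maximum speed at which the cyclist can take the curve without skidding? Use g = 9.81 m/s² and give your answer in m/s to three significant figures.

16.2 m/s

The only inward force on a level bend is static friction, so at the limit f_s = μ_s N = μ_s m g = m v²/r.
Mass cancels: v_max = √(μ_s g r) = √(0.350 × 9.81 × 76.6) = √263.0 = 16.22 m/s.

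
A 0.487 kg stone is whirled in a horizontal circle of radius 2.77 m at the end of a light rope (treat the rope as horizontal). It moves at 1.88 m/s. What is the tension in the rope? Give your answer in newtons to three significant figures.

The tension is the only horizontal force, so it supplies the full centripetal force: T = m v²/r = 0.487 × (1.880)²/2.77 = 0.487 × 3.534/2.77 = 0.6214 N.

0.621 N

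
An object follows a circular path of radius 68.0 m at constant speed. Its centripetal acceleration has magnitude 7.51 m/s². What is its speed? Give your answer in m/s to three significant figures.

a_c = v²/r ⇒ v = √(a_c · r) = √(7.51 × 68.0) = √510.7 = 22.60 m/s.

22.6 m/s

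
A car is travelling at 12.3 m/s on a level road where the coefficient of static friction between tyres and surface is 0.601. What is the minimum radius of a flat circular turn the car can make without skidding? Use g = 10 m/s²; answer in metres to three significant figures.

25.2 m

At the limit, μ_s m g = m v²/r, so r_min = v²/(μ_s g) = (12.3)²/(0.601 × 10.0) = 151.3/6.010 = 25.17 m.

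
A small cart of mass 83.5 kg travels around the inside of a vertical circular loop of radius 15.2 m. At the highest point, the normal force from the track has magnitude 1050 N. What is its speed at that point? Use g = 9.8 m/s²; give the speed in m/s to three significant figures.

18.4 m/s

At the top, N + mg = mv²/r, so v = √(r(N/m + g)) = √(15.2 × (1050/83.5 + 9.8)) = √(15.2 × 22.37) = √340.1 = 18.44 m/s.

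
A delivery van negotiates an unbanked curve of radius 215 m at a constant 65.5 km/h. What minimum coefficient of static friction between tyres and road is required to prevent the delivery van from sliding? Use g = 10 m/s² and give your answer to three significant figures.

v = 65.5/3.6 = 18.19 m/s.
Friction provides the centripetal force: μ_s m g = m v²/r, so μ_s = v²/(g r) = (18.19)²/(10.0 × 215) = 331.0/2150 = 0.1540.

0.154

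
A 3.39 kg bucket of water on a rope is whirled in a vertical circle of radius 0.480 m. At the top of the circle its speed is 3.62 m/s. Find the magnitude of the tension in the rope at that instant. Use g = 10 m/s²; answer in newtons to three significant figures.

58.6 N

At the top, both T and the weight mg point inward (toward the centre), so T + mg = mv²/r.
T = m(v²/r − g) = 3.39 × ((3.62)²/0.480 − 10.0) = 3.39 × (27.30 − 10.0) = 3.39 × 17.30 = 58.65 N.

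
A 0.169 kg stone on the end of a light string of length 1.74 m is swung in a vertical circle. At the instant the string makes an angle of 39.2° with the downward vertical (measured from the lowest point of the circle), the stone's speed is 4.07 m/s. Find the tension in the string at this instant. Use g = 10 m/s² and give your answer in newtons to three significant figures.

2.92 N

Take the radial direction toward the centre of the circle as positive. The component of the weight along the string toward the centre is −mg cos φ (φ measured from the bottom), so Newton's second law along the string gives T − mg cos φ = m v²/r.
cos 39.2° = 0.7749, so T = m(v²/r + g cos φ) = 0.169 × ((4.07)²/1.74 + 10.0 × 0.7749) = 0.169 × (9.520 + (7.749)) = 0.169 × 17.27 = 2.919 N.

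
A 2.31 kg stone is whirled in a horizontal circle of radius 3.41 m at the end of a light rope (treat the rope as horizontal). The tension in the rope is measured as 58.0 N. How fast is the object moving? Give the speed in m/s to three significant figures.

T = m v²/r ⇒ v = √(T r / m) = √(58.0 × 3.41 / 2.31) = √85.62 = 9.253 m/s.

9.25 m/s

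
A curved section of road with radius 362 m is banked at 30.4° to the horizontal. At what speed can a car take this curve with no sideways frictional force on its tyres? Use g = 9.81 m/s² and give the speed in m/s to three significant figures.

On a frictionless banked curve, N sinθ = mv²/r and N cosθ = mg, so tanθ = v²/(rg).
v = √(r g tanθ) = √(362 × 9.81 × tan 30.4°) = √(362 × 9.81 × 0.5867) = √2083 = 45.65 m/s.

45.6 m/s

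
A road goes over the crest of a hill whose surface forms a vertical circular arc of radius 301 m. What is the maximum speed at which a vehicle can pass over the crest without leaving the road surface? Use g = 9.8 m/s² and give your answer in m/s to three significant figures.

54.3 m/s

At the crest the centre of the circle is below the vehicle, so the net downward (centripetal) force is mg − N = mv²/r.
The vehicle leaves the road when N → 0, giving v_max = √(g r) = √(9.8 × 301) = 54.31 m/s.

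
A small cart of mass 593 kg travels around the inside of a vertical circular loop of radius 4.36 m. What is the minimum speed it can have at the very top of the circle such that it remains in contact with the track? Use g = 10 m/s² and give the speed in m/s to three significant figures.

At the highest point the centre is directly below, so both the weight and N act inward: N + mg = mv²/r.
At minimum speed N → 0, so mg = mv_min²/r ⇒ v_min = √(g r) = √(10.0 × 4.36) = 6.603 m/s.

6.60 m/s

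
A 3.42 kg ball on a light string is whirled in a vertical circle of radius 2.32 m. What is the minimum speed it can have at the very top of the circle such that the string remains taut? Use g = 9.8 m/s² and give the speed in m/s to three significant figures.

4.77 m/s

At the top, both weight mg and T point toward the centre: T + mg = mv²/r.
At minimum speed T → 0, so mg = mv_min²/r ⇒ v_min = √(g r) = √(9.8 × 2.32) = 4.768 m/s.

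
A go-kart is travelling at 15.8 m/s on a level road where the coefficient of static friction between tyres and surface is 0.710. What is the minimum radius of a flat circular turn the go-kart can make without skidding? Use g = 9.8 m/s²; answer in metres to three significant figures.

35.9 m

At the limit, μ_s m g = m v²/r, so r_min = v²/(μ_s g) = (15.8)²/(0.710 × 9.8) = 249.6/6.958 = 35.88 m.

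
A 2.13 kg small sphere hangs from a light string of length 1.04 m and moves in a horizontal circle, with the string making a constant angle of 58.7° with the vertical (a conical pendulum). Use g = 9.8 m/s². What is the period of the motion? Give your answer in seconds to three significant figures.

1.48 s

r = L sinθ = 0.8886 m. From T sinθ = mω²r and T cosθ = mg: tanθ = ω²r/g, so ω² = g tanθ / r = g/(L cosθ).
ω = √(g/(L cosθ)) = √(9.8/(1.04 × 0.5195)) = √18.14 = 4.259 rad/s.
Period = 2π/ω = 1.475 s.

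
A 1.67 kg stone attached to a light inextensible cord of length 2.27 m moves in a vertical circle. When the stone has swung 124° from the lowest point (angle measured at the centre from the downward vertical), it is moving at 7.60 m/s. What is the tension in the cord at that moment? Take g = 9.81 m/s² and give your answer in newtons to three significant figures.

33.3 N

Take the radial direction toward the centre of the circle as positive. The component of the weight along the string toward the centre is −mg cos φ (φ measured from the bottom), so Newton's second law along the string gives T − mg cos φ = m v²/r.
cos 124° = -0.5592, so T = m(v²/r + g cos φ) = 1.67 × ((7.60)²/2.27 + 9.81 × -0.5592) = 1.67 × (25.44 + (-5.486)) = 1.67 × 19.96 = 33.33 N.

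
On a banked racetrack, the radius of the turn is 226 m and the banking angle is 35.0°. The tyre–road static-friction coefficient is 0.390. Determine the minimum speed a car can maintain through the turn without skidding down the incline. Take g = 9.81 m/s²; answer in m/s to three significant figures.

23.2 m/s

At the minimum speed, friction acts up the slope at its limiting value f = μN. Radially (horizontal, toward centre): N sinθ − μN cosθ = mv²/r. Vertically: N cosθ + μN sinθ = mg.
Dividing: v² = r g (sinθ − μcosθ)/(cosθ + μsinθ).
sinθ − μcosθ = 0.5736 − 0.390×0.8192 = 0.2541; cosθ + μsinθ = 0.8192 + 0.390×0.5736 = 1.043.
v² = 226 × 9.81 × 0.2541/1.043 = 540.2 m²/s², so v = 23.24 m/s.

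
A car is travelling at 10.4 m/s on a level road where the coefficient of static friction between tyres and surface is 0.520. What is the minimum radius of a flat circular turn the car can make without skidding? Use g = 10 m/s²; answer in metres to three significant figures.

20.8 m

At the limit, μ_s m g = m v²/r, so r_min = v²/(μ_s g) = (10.4)²/(0.520 × 10.0) = 108.2/5.200 = 20.80 m.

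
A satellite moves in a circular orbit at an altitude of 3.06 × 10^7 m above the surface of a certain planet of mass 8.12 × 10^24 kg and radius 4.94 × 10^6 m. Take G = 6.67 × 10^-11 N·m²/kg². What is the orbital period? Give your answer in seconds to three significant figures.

r = R + h = 4.94 × 10^6 + 3.06 × 10^7 = 3.554 × 10^7 m. Gravity provides the centripetal force: G M m / r² = m v² / r ⇒ v = √(GM/r) = 3904 m/s.
T = 2πr/v = 2π × 3.554 × 10^7 / 3904 = 57200 s.

57200 s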